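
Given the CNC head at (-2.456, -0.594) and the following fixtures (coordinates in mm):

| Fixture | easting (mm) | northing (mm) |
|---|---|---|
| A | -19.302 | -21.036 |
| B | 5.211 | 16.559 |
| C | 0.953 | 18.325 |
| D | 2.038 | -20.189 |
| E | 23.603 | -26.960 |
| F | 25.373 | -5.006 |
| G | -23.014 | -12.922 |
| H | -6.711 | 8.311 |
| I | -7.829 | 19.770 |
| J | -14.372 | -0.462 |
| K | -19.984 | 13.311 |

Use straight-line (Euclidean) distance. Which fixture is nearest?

H

Distances from (-2.456, -0.594):
A: √((-16.846)² + (-20.442)²) = √(283.78772 + 417.87536) = 26.489 mm
B: √((7.667)² + (17.153)²) = √(58.78289 + 294.22541) = 18.789 mm
C: √((3.409)² + (18.919)²) = √(11.62128 + 357.92856) = 19.224 mm
D: √((4.494)² + (-19.595)²) = √(20.19604 + 383.96402) = 20.104 mm
E: √((26.059)² + (-26.366)²) = √(679.07148 + 695.16596) = 37.071 mm
F: √((27.829)² + (-4.412)²) = √(774.45324 + 19.46574) = 28.177 mm
G: √((-20.558)² + (-12.328)²) = √(422.63136 + 151.97958) = 23.971 mm
H: √((-4.255)² + (8.905)²) = √(18.10503 + 79.29902) = 9.869 mm
I: √((-5.373)² + (20.364)²) = √(28.86913 + 414.69250) = 21.061 mm
J: √((-11.916)² + (0.132)²) = √(141.99106 + 0.01742) = 11.917 mm
K: √((-17.528)² + (13.905)²) = √(307.23078 + 193.34902) = 22.374 mm
Minimum: H at 9.869 mm.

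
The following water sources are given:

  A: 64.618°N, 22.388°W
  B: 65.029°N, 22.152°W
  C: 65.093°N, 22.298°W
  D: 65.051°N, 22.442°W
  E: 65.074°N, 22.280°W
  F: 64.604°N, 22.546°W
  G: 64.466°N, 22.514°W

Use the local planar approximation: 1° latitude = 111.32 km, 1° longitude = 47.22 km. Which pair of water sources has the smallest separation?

Pairwise distances:
A–B: √((0.411·111.32)² + (0.236·47.22)²) = √(2093.29309 + 124.18695) = 47.090 km
A–C: √((0.475·111.32)² + (0.090·47.22)²) = √(2795.97713 + 18.06080) = 53.048 km
A–D: √((0.433·111.32)² + (-0.054·47.22)²) = √(2323.39039 + 6.50189) = 48.269 km
A–E: √((0.456·111.32)² + (0.108·47.22)²) = √(2576.77252 + 26.00755) = 51.017 km
A–F: √((-0.014·111.32)² + (-0.158·47.22)²) = √(2.42886 + 55.66294) = 7.622 km
A–G: √((-0.152·111.32)² + (-0.126·47.22)²) = √(286.30806 + 35.39917) = 17.936 km
B–C: √((0.064·111.32)² + (-0.146·47.22)²) = √(50.75822 + 47.52889) = 9.914 km
B–D: √((0.022·111.32)² + (-0.290·47.22)²) = √(5.99780 + 187.52016) = 13.911 km
B–E: √((0.045·111.32)² + (-0.128·47.22)²) = √(25.09409 + 36.53187) = 7.850 km
B–F: √((-0.425·111.32)² + (-0.394·47.22)²) = √(2238.33072 + 346.13412) = 50.838 km
B–G: √((-0.563·111.32)² + (-0.362·47.22)²) = √(3927.92498 + 292.19253) = 64.962 km
C–D: √((-0.042·111.32)² + (-0.144·47.22)²) = √(21.85974 + 46.23565) = 8.252 km
C–E: √((-0.019·111.32)² + (0.018·47.22)²) = √(4.47356 + 0.72243) = 2.279 km
C–F: √((-0.489·111.32)² + (-0.248·47.22)²) = √(2963.22148 + 137.13722) = 55.681 km
C–G: √((-0.627·111.32)² + (-0.216·47.22)²) = √(4871.71055 + 104.03021) = 70.539 km
D–E: √((0.023·111.32)² + (0.162·47.22)²) = √(6.55544 + 58.51699) = 8.067 km
D–F: √((-0.447·111.32)² + (-0.104·47.22)²) = √(2476.06158 + 24.11674) = 50.002 km
D–G: √((-0.585·111.32)² + (-0.072·47.22)²) = √(4240.90093 + 11.55891) = 65.211 km
E–F: √((-0.470·111.32)² + (-0.266·47.22)²) = √(2737.42426 + 157.76666) = 53.807 km
E–G: √((-0.608·111.32)² + (-0.234·47.22)²) = √(4580.92893 + 122.09101) = 68.579 km
F–G: √((-0.138·111.32)² + (0.032·47.22)²) = √(235.99596 + 2.28324) = 15.436 km
Closest pair: C–E at 2.279 km.

C and E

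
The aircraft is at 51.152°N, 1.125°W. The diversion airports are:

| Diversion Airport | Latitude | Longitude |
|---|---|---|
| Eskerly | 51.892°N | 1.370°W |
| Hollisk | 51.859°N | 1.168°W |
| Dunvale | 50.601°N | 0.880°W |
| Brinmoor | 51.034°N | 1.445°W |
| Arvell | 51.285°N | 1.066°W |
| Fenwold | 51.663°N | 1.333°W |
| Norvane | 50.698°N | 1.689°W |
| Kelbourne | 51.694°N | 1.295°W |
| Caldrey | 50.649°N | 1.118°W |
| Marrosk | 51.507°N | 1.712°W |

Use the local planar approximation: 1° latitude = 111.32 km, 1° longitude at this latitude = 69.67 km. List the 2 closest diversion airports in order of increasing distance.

Distances from 51.152°N, 1.125°W:
Eskerly: √((0.740·111.32)² + (-0.245·69.67)²) = √(6785.93718 + 291.35588) = 84.127 km
Hollisk: √((0.707·111.32)² + (-0.043·69.67)²) = √(6194.19999 + 8.97488) = 78.760 km
Dunvale: √((-0.551·111.32)² + (0.245·69.67)²) = √(3762.26682 + 291.35588) = 63.668 km
Brinmoor: √((-0.118·111.32)² + (-0.320·69.67)²) = √(172.54819 + 497.04027) = 25.876 km
Arvell: √((0.133·111.32)² + (0.059·69.67)²) = √(219.20461 + 16.89646) = 15.366 km
Fenwold: √((0.511·111.32)² + (-0.208·69.67)²) = √(3235.84862 + 209.99951) = 58.701 km
Norvane: √((-0.454·111.32)² + (-0.564·69.67)²) = √(2554.21882 + 1544.00901) = 64.017 km
Kelbourne: √((0.542·111.32)² + (-0.170·69.67)²) = √(3640.36532 + 140.27797) = 61.487 km
Caldrey: √((-0.503·111.32)² + (0.007·69.67)²) = √(3135.32356 + 0.23784) = 55.996 km
Marrosk: √((0.355·111.32)² + (-0.587·69.67)²) = √(1561.71975 + 1672.50654) = 56.870 km
Sorted: Arvell (15.366 km) < Brinmoor (25.876 km) < Caldrey (55.996 km) < Marrosk (56.870 km) < …

Arvell, Brinmoor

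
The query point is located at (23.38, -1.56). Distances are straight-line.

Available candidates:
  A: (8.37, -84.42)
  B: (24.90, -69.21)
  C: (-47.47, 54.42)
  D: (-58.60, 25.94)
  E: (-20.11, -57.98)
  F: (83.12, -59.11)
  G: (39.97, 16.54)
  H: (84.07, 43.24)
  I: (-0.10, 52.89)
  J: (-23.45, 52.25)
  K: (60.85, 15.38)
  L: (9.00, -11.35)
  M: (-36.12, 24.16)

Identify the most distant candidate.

Distances from (23.38, -1.56):
A: 84.21
B: 67.67
C: 90.30
D: 86.47
E: 71.24
F: 82.95
G: 24.55
H: 75.43
I: 59.30
J: 71.33
K: 41.12
L: 17.40
M: 64.82
Maximum: C at 90.30.

C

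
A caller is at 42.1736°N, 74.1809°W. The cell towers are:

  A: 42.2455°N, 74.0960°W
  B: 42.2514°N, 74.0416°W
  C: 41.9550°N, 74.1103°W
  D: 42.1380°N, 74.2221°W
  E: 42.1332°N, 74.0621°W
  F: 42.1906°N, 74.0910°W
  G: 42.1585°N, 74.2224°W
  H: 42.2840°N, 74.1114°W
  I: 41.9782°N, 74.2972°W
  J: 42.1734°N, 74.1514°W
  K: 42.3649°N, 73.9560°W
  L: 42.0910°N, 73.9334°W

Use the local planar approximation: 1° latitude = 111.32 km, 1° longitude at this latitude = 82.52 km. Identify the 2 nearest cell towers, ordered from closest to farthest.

J, G

Distances from 42.1736°N, 74.1809°W:
A: √((0.0719·111.32)² + (0.0849·82.52)²) = √(64.062543 + 49.083307) = 10.6370 km
B: √((0.0778·111.32)² + (0.1393·82.52)²) = √(75.007655 + 132.135853) = 14.3925 km
C: √((-0.2186·111.32)² + (0.0706·82.52)²) = √(592.170421 + 33.941251) = 25.0222 km
D: √((-0.0356·111.32)² + (-0.0412·82.52)²) = √(15.705306 + 11.558803) = 5.2215 km
E: √((-0.0404·111.32)² + (0.1188·82.52)²) = √(20.225959 + 96.106181) = 10.7857 km
F: √((0.0170·111.32)² + (0.0899·82.52)²) = √(3.581329 + 55.034854) = 7.6561 km
G: √((-0.0151·111.32)² + (-0.0415·82.52)²) = √(2.825532 + 11.727748) = 3.8149 km
H: √((0.1104·111.32)² + (0.0695·82.52)²) = √(151.037414 + 32.891831) = 13.5621 km
I: √((-0.1954·111.32)² + (-0.1163·82.52)²) = √(473.146372 + 92.103868) = 23.7750 km
J: √((-0.0002·111.32)² + (0.0295·82.52)²) = √(0.000496 + 5.926011) = 2.4344 km
K: √((0.1913·111.32)² + (0.2249·82.52)²) = √(453.499002 + 344.427127) = 28.2476 km
L: √((-0.0826·111.32)² + (0.2475·82.52)²) = √(84.548613 + 417.127522) = 22.3981 km
Sorted: J (2.4344 km) < G (3.8149 km) < D (5.2215 km) < F (7.6561 km) < …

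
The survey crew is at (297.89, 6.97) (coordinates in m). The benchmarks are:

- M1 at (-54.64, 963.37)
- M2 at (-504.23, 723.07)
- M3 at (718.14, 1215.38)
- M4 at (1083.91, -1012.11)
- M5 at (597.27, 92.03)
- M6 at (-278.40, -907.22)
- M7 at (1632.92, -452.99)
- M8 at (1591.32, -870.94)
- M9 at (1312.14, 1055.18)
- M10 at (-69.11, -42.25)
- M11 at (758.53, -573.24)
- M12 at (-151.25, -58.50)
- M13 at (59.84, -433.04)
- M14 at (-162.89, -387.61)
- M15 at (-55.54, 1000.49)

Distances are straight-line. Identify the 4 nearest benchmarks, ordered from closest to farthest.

M5, M10, M12, M13

Distances from (297.89, 6.97):
M1: √((-352.53)² + (956.40)²) = √(124277.4009 + 914700.9600) = 1019.30 m
M2: √((-802.12)² + (716.10)²) = √(643396.4944 + 512799.2100) = 1075.27 m
M3: √((420.25)² + (1208.41)²) = √(176610.0625 + 1460254.7281) = 1279.40 m
M4: √((786.02)² + (-1019.08)²) = √(617827.4404 + 1038524.0464) = 1286.99 m
M5: √((299.38)² + (85.06)²) = √(89628.3844 + 7235.2036) = 311.23 m
M6: √((-576.29)² + (-914.19)²) = √(332110.1641 + 835743.3561) = 1080.67 m
M7: √((1335.03)² + (-459.96)²) = √(1782305.1009 + 211563.2016) = 1412.04 m
M8: √((1293.43)² + (-877.91)²) = √(1672961.1649 + 770725.9681) = 1563.23 m
M9: √((1014.25)² + (1048.21)²) = √(1028703.0625 + 1098744.2041) = 1458.58 m
M10: √((-367.00)² + (-49.22)²) = √(134689.0000 + 2422.6084) = 370.29 m
M11: √((460.64)² + (-580.21)²) = √(212189.2096 + 336643.6441) = 740.83 m
M12: √((-449.14)² + (-65.47)²) = √(201726.7396 + 4286.3209) = 453.89 m
M13: √((-238.05)² + (-440.01)²) = √(56667.8025 + 193608.8001) = 500.28 m
M14: √((-460.78)² + (-394.58)²) = √(212318.2084 + 155693.3764) = 606.64 m
M15: √((-353.43)² + (993.52)²) = √(124912.7649 + 987081.9904) = 1054.51 m
Sorted: M5 (311.23 m) < M10 (370.29 m) < M12 (453.89 m) < M13 (500.28 m) < M14 (606.64 m) < M11 (740.83 m) < …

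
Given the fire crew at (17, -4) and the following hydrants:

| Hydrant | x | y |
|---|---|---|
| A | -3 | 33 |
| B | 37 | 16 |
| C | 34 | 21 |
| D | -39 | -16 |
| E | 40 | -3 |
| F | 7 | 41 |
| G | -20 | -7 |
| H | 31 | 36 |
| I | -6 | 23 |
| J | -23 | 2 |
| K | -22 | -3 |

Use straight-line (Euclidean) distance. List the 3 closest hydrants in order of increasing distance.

E, B, C

Distances from (17, -4):
A: 42.1
B: 28.3
C: 30.2
D: 57.3
E: 23.0
F: 46.1
G: 37.1
H: 42.4
I: 35.5
J: 40.4
K: 39.0
Sorted: E (23.0) < B (28.3) < C (30.2) < I (35.5) < G (37.1) < …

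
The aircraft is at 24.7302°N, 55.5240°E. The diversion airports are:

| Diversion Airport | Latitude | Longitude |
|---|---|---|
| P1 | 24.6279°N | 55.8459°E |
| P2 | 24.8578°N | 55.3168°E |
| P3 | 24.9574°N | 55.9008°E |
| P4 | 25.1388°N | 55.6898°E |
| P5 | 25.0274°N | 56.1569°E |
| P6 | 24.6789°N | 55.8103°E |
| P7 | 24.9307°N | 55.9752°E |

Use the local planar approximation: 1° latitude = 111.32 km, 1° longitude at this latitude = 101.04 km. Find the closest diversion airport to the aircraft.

Distances from 24.7302°N, 55.5240°E:
P1: √((-0.1023·111.32)² + (0.3219·101.04)²) = √(129.687364 + 1057.861054) = 34.4608 km
P2: √((0.1276·111.32)² + (-0.2072·101.04)²) = √(201.765888 + 438.294658) = 25.2994 km
P3: √((0.2272·111.32)² + (0.3768·101.04)²) = √(639.680408 + 1449.467438) = 45.7072 km
P4: √((0.4086·111.32)² + (0.1658·101.04)²) = √(2068.917247 + 280.643978) = 48.4723 km
P5: √((0.2972·111.32)² + (0.6329·101.04)²) = √(1094.571171 + 4089.374330) = 71.9996 km
P6: √((-0.0513·111.32)² + (0.2863·101.04)²) = √(32.612277 + 836.814836) = 29.4860 km
P7: √((0.2005·111.32)² + (0.4512·101.04)²) = √(498.167223 + 2078.379533) = 50.7597 km
Minimum: P2 at 25.2994 km.

P2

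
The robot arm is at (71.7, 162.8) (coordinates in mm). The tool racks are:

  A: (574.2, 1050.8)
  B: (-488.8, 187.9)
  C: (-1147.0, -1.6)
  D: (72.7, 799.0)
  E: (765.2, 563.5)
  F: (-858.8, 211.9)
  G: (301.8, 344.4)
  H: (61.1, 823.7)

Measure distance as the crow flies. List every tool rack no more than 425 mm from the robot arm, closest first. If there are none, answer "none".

Distances from (71.7, 162.8):
A: 1020.3 mm
B: 561.1 mm
C: 1229.7 mm
D: 636.2 mm
E: 800.9 mm
F: 931.8 mm
G: 293.1 mm
H: 661.0 mm
Threshold 425 mm: G (293.1 mm) is within range.

G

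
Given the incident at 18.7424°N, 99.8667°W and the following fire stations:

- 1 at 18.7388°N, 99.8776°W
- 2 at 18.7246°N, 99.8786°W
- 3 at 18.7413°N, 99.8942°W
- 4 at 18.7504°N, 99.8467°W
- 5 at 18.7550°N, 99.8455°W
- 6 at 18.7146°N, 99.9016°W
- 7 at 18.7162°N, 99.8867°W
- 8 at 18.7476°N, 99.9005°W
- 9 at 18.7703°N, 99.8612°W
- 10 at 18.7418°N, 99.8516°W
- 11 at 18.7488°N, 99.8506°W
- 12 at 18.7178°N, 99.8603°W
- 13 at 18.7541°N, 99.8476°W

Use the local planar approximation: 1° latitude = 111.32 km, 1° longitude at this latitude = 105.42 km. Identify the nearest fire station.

1

Distances from 18.7424°N, 99.8667°W:
1: √((-0.0036·111.32)² + (-0.0109·105.42)²) = √(0.160602 + 1.320380) = 1.2170 km
2: √((-0.0178·111.32)² + (-0.0119·105.42)²) = √(3.926326 + 1.573765) = 2.3452 km
3: √((-0.0011·111.32)² + (-0.0275·105.42)²) = √(0.014994 + 8.404491) = 2.9016 km
4: √((0.0080·111.32)² + (0.0200·105.42)²) = √(0.793097 + 4.445351) = 2.2888 km
5: √((0.0126·111.32)² + (0.0212·105.42)²) = √(1.967377 + 4.994796) = 2.6386 km
6: √((-0.0278·111.32)² + (-0.0349·105.42)²) = √(9.577143 + 13.536204) = 4.8076 km
7: √((-0.0262·111.32)² + (-0.0200·105.42)²) = √(8.506462 + 4.445351) = 3.5989 km
8: √((0.0052·111.32)² + (-0.0338·105.42)²) = √(0.335084 + 12.696366) = 3.6099 km
9: √((0.0279·111.32)² + (0.0055·105.42)²) = √(9.646168 + 0.336180) = 3.1595 km
10: √((-0.0006·111.32)² + (0.0151·105.42)²) = √(0.004461 + 2.533961) = 1.5932 km
11: √((0.0064·111.32)² + (0.0161·105.42)²) = √(0.507582 + 2.880698) = 1.8407 km
12: √((-0.0246·111.32)² + (0.0064·105.42)²) = √(7.499229 + 0.455204) = 2.8204 km
13: √((0.0117·111.32)² + (0.0191·105.42)²) = √(1.696360 + 4.054271) = 2.3980 km
Minimum: 1 at 1.2170 km.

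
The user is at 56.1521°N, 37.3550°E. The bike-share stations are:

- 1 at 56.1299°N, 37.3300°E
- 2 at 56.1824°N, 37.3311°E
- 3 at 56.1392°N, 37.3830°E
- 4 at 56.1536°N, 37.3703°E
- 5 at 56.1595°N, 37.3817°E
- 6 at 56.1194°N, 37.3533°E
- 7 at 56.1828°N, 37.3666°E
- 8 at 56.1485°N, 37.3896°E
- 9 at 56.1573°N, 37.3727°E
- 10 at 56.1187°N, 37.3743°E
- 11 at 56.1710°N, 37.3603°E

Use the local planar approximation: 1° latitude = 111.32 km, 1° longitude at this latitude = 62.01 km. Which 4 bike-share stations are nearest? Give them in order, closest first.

4, 9, 5, 11

Distances from 56.1521°N, 37.3550°E:
1: 2.9173 km
2: 3.6842 km
3: 2.2532 km
4: 0.9633 km
5: 1.8493 km
6: 3.6417 km
7: 3.4924 km
8: 2.1827 km
9: 1.2409 km
10: 3.9060 km
11: 2.1295 km
Sorted: 4 (0.9633 km) < 9 (1.2409 km) < 5 (1.8493 km) < 11 (2.1295 km) < 8 (2.1827 km) < 3 (2.2532 km) < …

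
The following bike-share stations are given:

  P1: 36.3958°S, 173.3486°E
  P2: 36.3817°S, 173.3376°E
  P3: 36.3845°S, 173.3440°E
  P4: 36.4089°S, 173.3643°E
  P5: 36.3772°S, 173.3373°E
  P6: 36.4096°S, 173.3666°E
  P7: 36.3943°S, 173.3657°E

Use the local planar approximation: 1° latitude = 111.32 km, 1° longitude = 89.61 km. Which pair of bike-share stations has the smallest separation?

P4 and P6

Pairwise distances:
P4–P6: √((-0.0007·111.32)² + (0.0023·89.61)²) = √(0.006072 + 0.042478) = 0.2203 km
P2–P5: √((0.0045·111.32)² + (-0.0003·89.61)²) = √(0.250941 + 0.000723) = 0.5017 km
P2–P3: √((-0.0028·111.32)² + (0.0064·89.61)²) = √(0.097154 + 0.328907) = 0.6527 km
P3–P5: √((0.0073·111.32)² + (-0.0067·89.61)²) = √(0.660377 + 0.360465) = 1.0104 km
P1–P3: √((0.0113·111.32)² + (-0.0046·89.61)²) = √(1.582353 + 0.169914) = 1.3237 km
P1–P7: √((0.0015·111.32)² + (0.0171·89.61)²) = √(0.027882 + 2.348038) = 1.5414 km
P4–P7: √((0.0146·111.32)² + (0.0014·89.61)²) = √(2.641509 + 0.015739) = 1.6301 km
P6–P7: √((0.0153·111.32)² + (-0.0009·89.61)²) = √(2.900877 + 0.006504) = 1.7051 km
P1–P2: √((0.0141·111.32)² + (-0.0110·89.61)²) = √(2.463682 + 0.971624) = 1.8535 km
P1–P4: √((-0.0131·111.32)² + (0.0157·89.61)²) = √(2.126616 + 1.979303) = 2.0263 km
P1–P6: √((-0.0138·111.32)² + (0.0180·89.61)²) = √(2.359960 + 2.601704) = 2.2275 km
P3–P7: √((-0.0098·111.32)² + (0.0217·89.61)²) = √(1.190141 + 3.781224) = 2.2297 km
P1–P5: √((0.0186·111.32)² + (-0.0113·89.61)²) = √(4.287186 + 1.025345) = 2.3049 km
P2–P7: √((-0.0126·111.32)² + (0.0281·89.61)²) = √(1.967377 + 6.340530) = 2.8823 km
P5–P7: √((-0.0171·111.32)² + (0.0284·89.61)²) = √(3.623586 + 6.476638) = 3.1781 km
P3–P4: √((-0.0244·111.32)² + (0.0203·89.61)²) = √(7.377786 + 3.309063) = 3.2691 km
P3–P6: √((-0.0251·111.32)² + (0.0226·89.61)²) = √(7.807174 + 4.101378) = 3.4509 km
P2–P4: √((-0.0272·111.32)² + (0.0267·89.61)²) = √(9.168203 + 5.724473) = 3.8591 km
P2–P6: √((-0.0279·111.32)² + (0.0290·89.61)²) = √(9.646168 + 6.753190) = 4.0496 km
P4–P5: √((0.0317·111.32)² + (-0.0270·89.61)²) = √(12.452740 + 5.853835) = 4.2786 km
P5–P6: √((-0.0324·111.32)² + (0.0293·89.61)²) = √(13.008775 + 6.893634) = 4.4612 km
Closest pair: P4–P6 at 0.2203 km.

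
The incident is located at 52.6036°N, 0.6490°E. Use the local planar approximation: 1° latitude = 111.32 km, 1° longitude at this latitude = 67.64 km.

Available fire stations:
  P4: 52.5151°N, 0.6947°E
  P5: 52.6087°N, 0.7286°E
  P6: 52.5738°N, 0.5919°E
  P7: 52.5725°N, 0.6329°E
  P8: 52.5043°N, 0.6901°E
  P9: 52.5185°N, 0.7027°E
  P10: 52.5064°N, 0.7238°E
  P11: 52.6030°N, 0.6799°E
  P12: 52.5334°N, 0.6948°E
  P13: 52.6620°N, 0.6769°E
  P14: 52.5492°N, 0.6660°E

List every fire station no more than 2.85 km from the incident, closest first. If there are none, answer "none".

P11

Distances from 52.6036°N, 0.6490°E:
P4: √((-0.0885·111.32)² + (0.0457·67.64)²) = √(97.058357 + 9.555196) = 10.3254 km
P5: √((0.0051·111.32)² + (0.0796·67.64)²) = √(0.322320 + 28.989007) = 5.4140 km
P6: √((-0.0298·111.32)² + (-0.0571·67.64)²) = √(11.004718 + 14.916929) = 5.0913 km
P7: √((-0.0311·111.32)² + (-0.0161·67.64)²) = √(11.985804 + 1.185930) = 3.6293 km
P8: √((-0.0993·111.32)² + (0.0411·67.64)²) = √(122.192596 + 7.728422) = 11.3983 km
P9: √((-0.0851·111.32)² + (0.0537·67.64)²) = √(89.744019 + 13.193371) = 10.1458 km
P10: √((-0.0972·111.32)² + (0.0748·67.64)²) = √(117.078979 + 25.598257) = 11.9448 km
P11: √((-0.0006·111.32)² + (0.0309·67.64)²) = √(0.004461 + 4.368418) = 2.0911 km
P12: √((-0.0702·111.32)² + (0.0458·67.64)²) = √(61.068973 + 9.597059) = 8.4063 km
P13: √((0.0584·111.32)² + (0.0279·67.64)²) = √(42.264145 + 3.561358) = 6.7695 km
P14: √((-0.0544·111.32)² + (0.0170·67.64)²) = √(36.672811 + 1.322224) = 6.1640 km
Threshold 2.85 km: P11 (2.0911 km) is within range.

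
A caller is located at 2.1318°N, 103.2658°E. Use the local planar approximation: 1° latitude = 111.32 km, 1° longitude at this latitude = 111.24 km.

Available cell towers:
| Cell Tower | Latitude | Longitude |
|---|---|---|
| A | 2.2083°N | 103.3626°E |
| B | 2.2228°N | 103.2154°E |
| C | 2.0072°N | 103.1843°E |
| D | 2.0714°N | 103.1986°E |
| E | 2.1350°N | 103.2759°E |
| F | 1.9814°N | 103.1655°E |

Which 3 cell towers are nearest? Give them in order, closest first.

Distances from 2.1318°N, 103.2658°E:
A: 13.7285 km
B: 11.5781 km
C: 16.5706 km
D: 10.0543 km
E: 1.1786 km
F: 20.1196 km
Sorted: E (1.1786 km) < D (10.0543 km) < B (11.5781 km) < A (13.7285 km) < C (16.5706 km) < …

E, D, B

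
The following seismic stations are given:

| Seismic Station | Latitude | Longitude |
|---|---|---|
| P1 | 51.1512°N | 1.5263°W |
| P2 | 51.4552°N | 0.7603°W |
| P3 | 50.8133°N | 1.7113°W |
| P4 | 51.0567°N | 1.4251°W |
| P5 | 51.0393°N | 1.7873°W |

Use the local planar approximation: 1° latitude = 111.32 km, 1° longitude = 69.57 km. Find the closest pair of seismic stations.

Pairwise distances:
P1–P2: 63.1278 km
P1–P3: 39.7560 km
P1–P4: 12.6583 km
P1–P5: 22.0199 km
P2–P3: 97.3822 km
P2–P4: 64.0857 km
P2–P5: 85.1374 km
P3–P4: 33.6244 km
P3–P5: 25.7079 km
P4–P5: 25.2726 km
Closest pair: P1–P4 at 12.6583 km.

P1 and P4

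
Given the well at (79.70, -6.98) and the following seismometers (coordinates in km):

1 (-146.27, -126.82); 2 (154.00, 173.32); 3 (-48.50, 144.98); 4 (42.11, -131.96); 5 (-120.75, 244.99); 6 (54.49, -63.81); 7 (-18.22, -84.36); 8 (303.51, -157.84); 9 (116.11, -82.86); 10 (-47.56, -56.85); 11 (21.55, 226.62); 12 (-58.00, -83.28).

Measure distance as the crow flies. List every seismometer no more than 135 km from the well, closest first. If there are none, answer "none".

Distances from (79.70, -6.98):
1: √((-225.97)² + (-119.84)²) = √(51062.4409 + 14361.6256) = 255.78 km
2: √((74.30)² + (180.30)²) = √(5520.4900 + 32508.0900) = 195.01 km
3: √((-128.20)² + (151.96)²) = √(16435.2400 + 23091.8416) = 198.81 km
4: √((-37.59)² + (-124.98)²) = √(1413.0081 + 15620.0004) = 130.51 km
5: √((-200.45)² + (251.97)²) = √(40180.2025 + 63488.8809) = 321.98 km
6: √((-25.21)² + (-56.83)²) = √(635.5441 + 3229.6489) = 62.17 km
7: √((-97.92)² + (-77.38)²) = √(9588.3264 + 5987.6644) = 124.80 km
8: √((223.81)² + (-150.86)²) = √(50090.9161 + 22758.7396) = 269.91 km
9: √((36.41)² + (-75.88)²) = √(1325.6881 + 5757.7744) = 84.16 km
10: √((-127.26)² + (-49.87)²) = √(16195.1076 + 2487.0169) = 136.68 km
11: √((-58.15)² + (233.60)²) = √(3381.4225 + 54568.9600) = 240.73 km
12: √((-137.70)² + (-76.30)²) = √(18961.2900 + 5821.6900) = 157.43 km
Threshold 135 km: 6 (62.17 km), 9 (84.16 km), 7 (124.80 km), 4 (130.51 km) are within range.

6, 9, 7, 4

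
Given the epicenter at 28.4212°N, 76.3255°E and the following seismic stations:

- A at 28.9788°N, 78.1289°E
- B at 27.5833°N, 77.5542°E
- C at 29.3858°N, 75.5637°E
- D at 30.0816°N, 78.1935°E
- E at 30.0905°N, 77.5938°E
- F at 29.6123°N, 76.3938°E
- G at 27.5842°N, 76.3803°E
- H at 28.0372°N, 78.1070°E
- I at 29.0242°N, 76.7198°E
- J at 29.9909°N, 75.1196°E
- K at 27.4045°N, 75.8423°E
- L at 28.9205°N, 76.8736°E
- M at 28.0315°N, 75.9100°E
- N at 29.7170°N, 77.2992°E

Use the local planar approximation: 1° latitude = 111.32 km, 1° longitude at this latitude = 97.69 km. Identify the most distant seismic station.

Distances from 28.4212°N, 76.3255°E:
A: √((0.5576·111.32)² + (1.8034·97.69)²) = √(3852.937157 + 31037.329719) = 186.7894 km
B: √((-0.8379·111.32)² + (1.2287·97.69)²) = √(8700.230848 + 14407.609725) = 152.0126 km
C: √((0.9646·111.32)² + (-0.7618·97.69)²) = √(11530.308055 + 5538.372419) = 130.6472 km
D: √((1.6604·111.32)² + (1.8680·97.69)²) = √(34164.246345 + 33300.746027) = 259.7402 km
E: √((1.6693·111.32)² + (1.2683·97.69)²) = √(34531.479183 + 15351.266251) = 223.3445 km
F: √((1.1911·111.32)² + (0.0683·97.69)²) = √(17580.970476 + 44.518613) = 132.7610 km
G: √((-0.8370·111.32)² + (0.0548·97.69)²) = √(8681.550809 + 28.659020) = 93.3285 km
H: √((-0.3840·111.32)² + (1.7815·97.69)²) = √(1827.295750 + 30288.088987) = 179.2077 km
I: √((0.6030·111.32)² + (0.3943·97.69)²) = √(4505.894506 + 1483.726226) = 77.3926 km
J: √((1.5697·111.32)² + (-1.2059·97.69)²) = √(30533.719519 + 13877.869827) = 210.7406 km
K: √((-1.0167·111.32)² + (-0.4832·97.69)²) = √(12809.496001 + 2228.199490) = 122.6283 km
L: √((0.4993·111.32)² + (0.5481·97.69)²) = √(3089.367172 + 2866.948049) = 77.1772 km
M: √((-0.3897·111.32)² + (-0.4155·97.69)²) = √(1881.946213 + 1647.563930) = 59.4097 km
N: √((1.2958·111.32)² + (0.9737·97.69)²) = √(20807.617058 + 9047.957651) = 172.7877 km
Maximum: D at 259.7402 km.

D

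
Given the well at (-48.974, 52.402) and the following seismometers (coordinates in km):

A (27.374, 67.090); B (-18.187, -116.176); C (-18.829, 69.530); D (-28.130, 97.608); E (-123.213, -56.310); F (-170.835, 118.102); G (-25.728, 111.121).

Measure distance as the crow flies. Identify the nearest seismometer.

Distances from (-48.974, 52.402):
A: 77.748 km
B: 171.366 km
C: 34.671 km
D: 49.780 km
E: 131.642 km
F: 138.443 km
G: 63.153 km
Minimum: C at 34.671 km.

C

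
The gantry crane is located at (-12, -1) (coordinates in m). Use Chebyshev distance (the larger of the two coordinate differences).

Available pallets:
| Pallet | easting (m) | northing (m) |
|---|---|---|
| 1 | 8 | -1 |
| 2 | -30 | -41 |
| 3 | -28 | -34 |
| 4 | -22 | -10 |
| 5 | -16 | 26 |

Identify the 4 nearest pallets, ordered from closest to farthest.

4, 1, 5, 3

Distances from (-12, -1):
1: max(|20|, |0|) = 20 m
2: max(|-18|, |-40|) = 40 m
3: max(|-16|, |-33|) = 33 m
4: max(|-10|, |-9|) = 10 m
5: max(|-4|, |27|) = 27 m
Sorted: 4 (10 m) < 1 (20 m) < 5 (27 m) < 3 (33 m) < 2 (40 m)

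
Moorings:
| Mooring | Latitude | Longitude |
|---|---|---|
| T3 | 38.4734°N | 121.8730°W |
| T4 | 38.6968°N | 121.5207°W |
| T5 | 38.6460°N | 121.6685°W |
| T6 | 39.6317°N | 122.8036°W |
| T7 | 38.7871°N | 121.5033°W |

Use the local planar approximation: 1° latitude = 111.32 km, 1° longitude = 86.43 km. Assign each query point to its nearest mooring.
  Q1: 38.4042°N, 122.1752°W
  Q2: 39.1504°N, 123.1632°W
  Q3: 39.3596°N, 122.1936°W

Q1 at 38.4042°N, 122.1752°W:
  T3: 27.2314 km
  T4: 65.2759 km
  T5: 51.4048 km
  T6: 147.0435 km
  T7: 72.0364 km
  → nearest: T3 (27.2314 km)
Q2 at 39.1504°N, 123.1632°W:
  T3: 134.5905 km
  T4: 150.6742 km
  T5: 140.8619 km
  T6: 61.9404 km
  T7: 149.0565 km
  → nearest: T6 (61.9404 km)
Q3 at 39.3596°N, 122.1936°W:
  T3: 102.4695 km
  T4: 93.9487 km
  T5: 91.4884 km
  T6: 60.8041 km
  T7: 87.2997 km
  → nearest: T6 (60.8041 km)

Q1→T3; Q2→T6; Q3→T6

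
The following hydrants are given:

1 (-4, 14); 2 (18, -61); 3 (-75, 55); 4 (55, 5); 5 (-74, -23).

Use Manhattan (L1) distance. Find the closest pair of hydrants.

Pairwise distances:
1–2: |22| + |-75| = 22 + 75 = 97
1–3: |-71| + |41| = 71 + 41 = 112
1–4: |59| + |-9| = 59 + 9 = 68
1–5: |-70| + |-37| = 70 + 37 = 107
2–3: |-93| + |116| = 93 + 116 = 209
2–4: |37| + |66| = 37 + 66 = 103
2–5: |-92| + |38| = 92 + 38 = 130
3–4: |130| + |-50| = 130 + 50 = 180
3–5: |1| + |-78| = 1 + 78 = 79
4–5: |-129| + |-28| = 129 + 28 = 157
Closest pair: 1–4 at 68.

1 and 4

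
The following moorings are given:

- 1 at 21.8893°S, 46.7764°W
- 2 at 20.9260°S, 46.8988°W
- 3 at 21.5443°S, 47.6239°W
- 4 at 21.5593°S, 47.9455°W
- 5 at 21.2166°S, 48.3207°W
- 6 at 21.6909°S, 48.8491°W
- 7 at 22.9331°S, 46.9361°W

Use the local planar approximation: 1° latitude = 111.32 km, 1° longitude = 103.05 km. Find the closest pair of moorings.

Pairwise distances:
1–2: 107.9738 km
1–3: 95.4063 km
1–4: 125.9520 km
1–5: 175.8787 km
1–6: 214.7306 km
1–7: 117.3555 km
2–3: 101.5912 km
2–4: 128.8581 km
2–5: 150.0553 km
2–6: 218.2719 km
2–7: 223.4634 km
3–4: 33.1829 km
3–5: 80.5404 km
3–6: 127.3072 km
3–7: 170.0741 km
4–5: 54.3167 km
4–6: 94.2613 km
4–7: 184.9538 km
5–6: 75.8467 km
5–7: 238.4750 km
6–7: 240.7985 km
Closest pair: 3–4 at 33.1829 km.

3 and 4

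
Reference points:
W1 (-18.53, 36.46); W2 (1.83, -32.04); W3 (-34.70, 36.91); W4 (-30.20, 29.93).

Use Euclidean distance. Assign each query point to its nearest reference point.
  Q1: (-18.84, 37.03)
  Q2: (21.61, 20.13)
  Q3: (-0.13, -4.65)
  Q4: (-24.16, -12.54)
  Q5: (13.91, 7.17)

Q1 at (-18.84, 37.03):
  W1: √((0.31)² + (-0.57)²) = √(0.0961 + 0.3249) = 0.65
  W2: √((20.67)² + (-69.07)²) = √(427.2489 + 4770.6649) = 72.10
  W3: √((-15.86)² + (-0.12)²) = √(251.5396 + 0.0144) = 15.86
  W4: √((-11.36)² + (-7.10)²) = √(129.0496 + 50.4100) = 13.40
  → nearest: W1 (0.65)
Q2 at (21.61, 20.13):
  W1: √((-40.14)² + (16.33)²) = √(1611.2196 + 266.6689) = 43.33
  W2: √((-19.78)² + (-52.17)²) = √(391.2484 + 2721.7089) = 55.79
  W3: √((-56.31)² + (16.78)²) = √(3170.8161 + 281.5684) = 58.76
  W4: √((-51.81)² + (9.80)²) = √(2684.2761 + 96.0400) = 52.73
  → nearest: W1 (43.33)
Q3 at (-0.13, -4.65):
  W1: √((-18.40)² + (41.11)²) = √(338.5600 + 1690.0321) = 45.04
  W2: √((1.96)² + (-27.39)²) = √(3.8416 + 750.2121) = 27.46
  W3: √((-34.57)² + (41.56)²) = √(1195.0849 + 1727.2336) = 54.06
  W4: √((-30.07)² + (34.58)²) = √(904.2049 + 1195.7764) = 45.83
  → nearest: W2 (27.46)
Q4 at (-24.16, -12.54):
  W1: √((5.63)² + (49.00)²) = √(31.6969 + 2401.0000) = 49.32
  W2: √((25.99)² + (-19.50)²) = √(675.4801 + 380.2500) = 32.49
  W3: √((-10.54)² + (49.45)²) = √(111.0916 + 2445.3025) = 50.56
  W4: √((-6.04)² + (42.47)²) = √(36.4816 + 1803.7009) = 42.90
  → nearest: W2 (32.49)
Q5 at (13.91, 7.17):
  W1: √((-32.44)² + (29.29)²) = √(1052.3536 + 857.9041) = 43.71
  W2: √((-12.08)² + (-39.21)²) = √(145.9264 + 1537.4241) = 41.03
  W3: √((-48.61)² + (29.74)²) = √(2362.9321 + 884.4676) = 56.99
  W4: √((-44.11)² + (22.76)²) = √(1945.6921 + 518.0176) = 49.64
  → nearest: W2 (41.03)

Q1→W1; Q2→W1; Q3→W2; Q4→W2; Q5→W2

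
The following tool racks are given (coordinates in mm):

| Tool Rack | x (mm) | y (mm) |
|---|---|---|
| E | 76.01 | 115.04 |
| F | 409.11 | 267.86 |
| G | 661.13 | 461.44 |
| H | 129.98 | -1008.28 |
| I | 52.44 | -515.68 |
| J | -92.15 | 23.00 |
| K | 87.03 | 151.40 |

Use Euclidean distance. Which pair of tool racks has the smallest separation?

Pairwise distances:
E–K: 37.99 mm
E–J: 191.70 mm
J–K: 220.44 mm
F–G: 317.78 mm
F–K: 342.49 mm
E–F: 366.48 mm
H–I: 498.67 mm
I–J: 557.75 mm
F–J: 557.87 mm
E–I: 631.16 mm
G–K: 652.47 mm
I–K: 667.98 mm
E–G: 679.97 mm
F–I: 860.90 mm
G–J: 871.58 mm
H–J: 1054.93 mm
E–H: 1124.62 mm
G–I: 1151.20 mm
H–K: 1160.48 mm
F–H: 1306.31 mm
G–H: 1562.75 mm
Closest pair: E–K at 37.99 mm.

E and K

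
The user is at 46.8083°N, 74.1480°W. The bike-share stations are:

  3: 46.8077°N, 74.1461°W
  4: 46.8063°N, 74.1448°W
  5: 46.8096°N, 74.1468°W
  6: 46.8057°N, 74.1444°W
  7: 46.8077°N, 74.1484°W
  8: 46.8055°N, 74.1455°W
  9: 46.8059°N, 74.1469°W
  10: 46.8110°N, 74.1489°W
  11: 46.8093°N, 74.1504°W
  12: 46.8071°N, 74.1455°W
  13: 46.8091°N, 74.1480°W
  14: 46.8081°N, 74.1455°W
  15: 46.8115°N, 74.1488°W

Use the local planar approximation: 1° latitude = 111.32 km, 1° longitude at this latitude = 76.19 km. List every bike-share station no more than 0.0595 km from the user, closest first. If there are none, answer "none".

none

Distances from 46.8083°N, 74.1480°W:
3: 0.1594 km
4: 0.3302 km
5: 0.1712 km
6: 0.3988 km
7: 0.0734 km
8: 0.3653 km
9: 0.2800 km
10: 0.3083 km
11: 0.2141 km
12: 0.2326 km
13: 0.0891 km
14: 0.1918 km
15: 0.3614 km
Threshold 0.0595 km: none within range.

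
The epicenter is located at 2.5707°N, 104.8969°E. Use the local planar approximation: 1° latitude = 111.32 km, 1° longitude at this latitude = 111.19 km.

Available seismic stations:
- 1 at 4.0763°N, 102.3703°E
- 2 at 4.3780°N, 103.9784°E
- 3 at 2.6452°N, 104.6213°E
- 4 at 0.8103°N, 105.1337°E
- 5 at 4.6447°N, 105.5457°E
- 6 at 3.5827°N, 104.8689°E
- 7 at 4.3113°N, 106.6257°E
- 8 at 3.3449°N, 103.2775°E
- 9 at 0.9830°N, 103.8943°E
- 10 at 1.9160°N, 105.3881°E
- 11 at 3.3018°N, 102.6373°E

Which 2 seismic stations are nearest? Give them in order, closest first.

Distances from 2.5707°N, 104.8969°E:
1: √((1.5056·111.32)² + (-2.5266·111.19)²) = √(28090.897010 + 78923.156083) = 327.1300 km
2: √((1.8073·111.32)² + (-0.9185·111.19)²) = √(40476.867256 + 10430.131448) = 225.6258 km
3: √((0.0745·111.32)² + (-0.2756·111.19)²) = √(68.779488 + 939.052530) = 31.7464 km
4: √((-1.7604·111.32)² + (0.2368·111.19)²) = √(38403.350417 + 693.257947) = 197.7286 km
5: √((2.0740·111.32)² + (0.6488·111.19)²) = √(53304.503122 + 5204.189988) = 241.8857 km
6: √((1.0120·111.32)² + (-0.0280·111.19)²) = √(12691.338286 + 9.692761) = 112.6989 km
7: √((1.7406·111.32)² + (1.7288·111.19)²) = √(37544.329585 + 36950.555195) = 272.9375 km
8: √((0.7742·111.32)² + (-1.6194·111.19)²) = √(7427.672203 + 32421.994691) = 199.6238 km
9: √((-1.5877·111.32)² + (-1.0026·111.19)²) = √(31238.004626 + 12427.588399) = 208.9631 km
10: √((-0.6547·111.32)² + (0.4912·111.19)²) = √(5311.669896 + 2982.965131) = 91.0749 km
11: √((0.7311·111.32)² + (-2.2596·111.19)²) = √(6623.689460 + 63124.011836) = 264.0979 km
Sorted: 3 (31.7464 km) < 10 (91.0749 km) < 6 (112.6989 km) < 4 (197.7286 km) < …

3, 10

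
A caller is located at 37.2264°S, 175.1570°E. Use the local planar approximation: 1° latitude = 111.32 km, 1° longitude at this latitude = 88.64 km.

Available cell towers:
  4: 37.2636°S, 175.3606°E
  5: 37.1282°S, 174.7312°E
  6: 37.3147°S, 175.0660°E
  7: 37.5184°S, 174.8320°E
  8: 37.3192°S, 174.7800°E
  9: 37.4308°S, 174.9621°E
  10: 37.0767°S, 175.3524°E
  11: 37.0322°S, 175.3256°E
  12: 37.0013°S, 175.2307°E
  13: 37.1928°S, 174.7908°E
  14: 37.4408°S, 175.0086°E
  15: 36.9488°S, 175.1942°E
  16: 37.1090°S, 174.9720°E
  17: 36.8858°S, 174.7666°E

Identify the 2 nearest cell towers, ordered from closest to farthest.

Distances from 37.2264°S, 175.1570°E:
4: √((-0.0372·111.32)² + (0.2036·88.64)²) = √(17.148742 + 325.697963) = 18.5161 km
5: √((0.0982·111.32)² + (-0.4258·88.64)²) = √(119.500403 + 1424.527406) = 39.2941 km
6: √((-0.0883·111.32)² + (-0.0910·88.64)²) = √(96.620171 + 65.064228) = 12.7155 km
7: √((-0.2920·111.32)² + (-0.3250·88.64)²) = √(1056.603630 + 829.900864) = 43.4339 km
8: √((-0.0928·111.32)² + (-0.3770·88.64)²) = √(106.719148 + 1116.714603) = 34.9776 km
9: √((-0.2044·111.32)² + (-0.1949·88.64)²) = √(517.735779 + 298.457965) = 28.5691 km
10: √((0.1497·111.32)² + (0.1954·88.64)²) = √(277.709026 + 299.991268) = 24.0354 km
11: √((0.1942·111.32)² + (0.1686·88.64)²) = √(467.352797 + 223.344178) = 26.2811 km
12: √((0.2251·111.32)² + (0.0737·88.64)²) = √(627.909979 + 42.677058) = 25.8957 km
13: √((0.0336·111.32)² + (-0.3662·88.64)²) = √(13.990233 + 1053.649523) = 32.6748 km
14: √((-0.2144·111.32)² + (-0.1484·88.64)²) = √(569.634071 + 173.032346) = 27.2519 km
15: √((0.2776·111.32)² + (0.0372·88.64)²) = √(954.960304 + 10.872900) = 31.0779 km
16: √((0.1174·111.32)² + (-0.1850·88.64)²) = √(170.797925 + 268.907523) = 20.9692 km
17: √((0.3406·111.32)² + (-0.3904·88.64)²) = √(1437.592117 + 1197.509901) = 51.3332 km
Sorted: 6 (12.7155 km) < 4 (18.5161 km) < 16 (20.9692 km) < 10 (24.0354 km) < …

6, 4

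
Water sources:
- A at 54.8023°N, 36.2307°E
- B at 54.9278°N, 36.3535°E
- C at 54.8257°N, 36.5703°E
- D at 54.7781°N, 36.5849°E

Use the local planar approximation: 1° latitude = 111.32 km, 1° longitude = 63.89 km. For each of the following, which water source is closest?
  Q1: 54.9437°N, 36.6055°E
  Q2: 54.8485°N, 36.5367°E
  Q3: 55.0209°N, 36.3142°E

Q1 at 54.9437°N, 36.6055°E:
  A: √((-0.1414·111.32)² + (-0.3748·63.89)²) = √(247.767999 + 573.409575) = 28.6562 km
  B: √((-0.0159·111.32)² + (-0.2520·63.89)²) = √(3.132858 + 259.219016) = 16.1973 km
  C: √((-0.1180·111.32)² + (-0.0352·63.89)²) = √(172.548191 + 5.057677) = 13.3269 km
  D: √((-0.1656·111.32)² + (-0.0206·63.89)²) = √(339.834182 + 1.732209) = 18.4815 km
  → nearest: C (13.3269 km)
Q2 at 54.8485°N, 36.5367°E:
  A: √((-0.0462·111.32)² + (-0.3060·63.89)²) = √(26.450284 + 382.215794) = 20.2155 km
  B: √((0.0793·111.32)² + (-0.1832·63.89)²) = √(77.927864 + 136.998785) = 14.6604 km
  C: √((-0.0228·111.32)² + (0.0336·63.89)²) = √(6.441931 + 4.608338) = 3.3242 km
  D: √((-0.0704·111.32)² + (0.0482·63.89)²) = √(61.417440 + 9.483308) = 8.4203 km
  → nearest: C (3.3242 km)
Q3 at 55.0209°N, 36.3142°E:
  A: √((-0.2186·111.32)² + (-0.0835·63.89)²) = √(592.170421 + 28.460251) = 24.9125 km
  B: √((-0.0931·111.32)² + (0.0393·63.89)²) = √(107.410257 + 6.304503) = 10.6637 km
  C: √((-0.1952·111.32)² + (0.2561·63.89)²) = √(472.178298 + 267.722538) = 27.2011 km
  D: √((-0.2428·111.32)² + (0.2707·63.89)²) = √(730.539596 + 299.117821) = 32.0883 km
  → nearest: B (10.6637 km)

Q1→C; Q2→C; Q3→B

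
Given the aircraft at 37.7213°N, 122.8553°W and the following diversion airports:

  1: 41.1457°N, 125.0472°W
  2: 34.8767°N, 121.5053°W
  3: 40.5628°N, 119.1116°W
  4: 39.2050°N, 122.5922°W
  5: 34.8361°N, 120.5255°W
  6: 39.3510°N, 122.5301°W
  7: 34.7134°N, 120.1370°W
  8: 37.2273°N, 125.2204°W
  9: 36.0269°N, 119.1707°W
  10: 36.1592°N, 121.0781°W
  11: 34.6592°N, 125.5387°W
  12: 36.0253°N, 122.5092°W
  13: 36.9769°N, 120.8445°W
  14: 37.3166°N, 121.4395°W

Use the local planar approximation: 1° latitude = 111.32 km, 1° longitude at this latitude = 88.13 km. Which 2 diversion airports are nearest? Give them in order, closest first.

14, 4

Distances from 37.7213°N, 122.8553°W:
1: √((3.4244·111.32)² + (-2.1919·88.13)²) = √(145316.648197 + 37315.478377) = 427.3548 km
2: √((-2.8446·111.32)² + (1.3500·88.13)²) = √(100274.107856 + 14155.169600) = 338.2740 km
3: √((2.8415·111.32)² + (3.7437·88.13)²) = √(100055.672677 + 108855.310046) = 457.0678 km
4: √((1.4837·111.32)² + (0.2631·88.13)²) = √(27279.637105 + 537.637108) = 166.7851 km
5: √((-2.8852·111.32)² + (2.3298·88.13)²) = √(103156.890455 + 42158.468143) = 381.2025 km
6: √((1.6297·111.32)² + (0.3252·88.13)²) = √(32912.564743 + 821.388492) = 183.6681 km
7: √((-3.0079·111.32)² + (2.7183·88.13)²) = √(112117.442543 + 57390.804209) = 411.7138 km
8: √((-0.4940·111.32)² + (-2.3651·88.13)²) = √(3024.128863 + 43445.675733) = 215.5686 km
9: √((-1.6944·111.32)² + (3.6846·88.13)²) = √(35577.733762 + 105445.544988) = 375.5307 km
10: √((-1.5621·111.32)² + (1.7772·88.13)²) = √(30238.765711 + 24531.276602) = 234.0300 km
11: √((-3.0621·111.32)² + (-2.6834·88.13)²) = √(116194.383040 + 55926.594009) = 414.8747 km
12: √((-1.6960·111.32)² + (0.3461·88.13)²) = √(35644.956674 + 930.359376) = 191.2467 km
13: √((-0.7444·111.32)² + (2.0108·88.13)²) = √(6866.874721 + 31404.023477) = 195.6295 km
14: √((-0.4047·111.32)² + (1.4158·88.13)²) = √(2029.610982 + 15568.664371) = 132.6585 km
Sorted: 14 (132.6585 km) < 4 (166.7851 km) < 6 (183.6681 km) < 12 (191.2467 km) < …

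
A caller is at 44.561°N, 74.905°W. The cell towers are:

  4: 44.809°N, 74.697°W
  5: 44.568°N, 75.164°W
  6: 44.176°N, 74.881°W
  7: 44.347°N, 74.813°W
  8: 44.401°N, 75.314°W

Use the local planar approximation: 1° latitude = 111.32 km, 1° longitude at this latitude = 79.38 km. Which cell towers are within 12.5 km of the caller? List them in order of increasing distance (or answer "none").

Distances from 44.561°N, 74.905°W:
4: √((0.248·111.32)² + (0.208·79.38)²) = √(762.16633 + 272.61444) = 32.168 km
5: √((0.007·111.32)² + (-0.259·79.38)²) = √(0.60721 + 422.68975) = 20.574 km
6: √((-0.385·111.32)² + (0.024·79.38)²) = √(1836.82531 + 3.62948) = 42.901 km
7: √((-0.214·111.32)² + (0.092·79.38)²) = √(567.51055 + 53.33322) = 24.917 km
8: √((-0.160·111.32)² + (-0.409·79.38)²) = √(317.23885 + 1054.06843) = 37.031 km
Threshold 12.5 km: none within range.

none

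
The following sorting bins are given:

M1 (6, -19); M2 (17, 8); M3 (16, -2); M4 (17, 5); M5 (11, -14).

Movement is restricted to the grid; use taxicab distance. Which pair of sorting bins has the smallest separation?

Pairwise distances:
M1–M2: |11| + |27| = 11 + 27 = 38
M1–M3: |10| + |17| = 10 + 17 = 27
M1–M4: |11| + |24| = 11 + 24 = 35
M1–M5: |5| + |5| = 5 + 5 = 10
M2–M3: |-1| + |-10| = 1 + 10 = 11
M2–M4: |0| + |-3| = 0 + 3 = 3
M2–M5: |-6| + |-22| = 6 + 22 = 28
M3–M4: |1| + |7| = 1 + 7 = 8
M3–M5: |-5| + |-12| = 5 + 12 = 17
M4–M5: |-6| + |-19| = 6 + 19 = 25
Closest pair: M2–M4 at 3.

M2 and M4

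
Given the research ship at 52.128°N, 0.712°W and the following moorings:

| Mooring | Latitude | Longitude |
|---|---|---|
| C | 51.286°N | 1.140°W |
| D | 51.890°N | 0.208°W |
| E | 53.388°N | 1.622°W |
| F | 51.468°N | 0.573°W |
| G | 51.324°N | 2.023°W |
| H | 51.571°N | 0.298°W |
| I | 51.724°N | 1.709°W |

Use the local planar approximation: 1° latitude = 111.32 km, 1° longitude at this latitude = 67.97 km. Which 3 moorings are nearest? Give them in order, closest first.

Distances from 52.128°N, 0.712°W:
C: 98.142 km
D: 43.307 km
E: 153.296 km
F: 74.076 km
G: 126.297 km
H: 68.092 km
I: 81.332 km
Sorted: D (43.307 km) < H (68.092 km) < F (74.076 km) < I (81.332 km) < C (98.142 km) < …

D, H, F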